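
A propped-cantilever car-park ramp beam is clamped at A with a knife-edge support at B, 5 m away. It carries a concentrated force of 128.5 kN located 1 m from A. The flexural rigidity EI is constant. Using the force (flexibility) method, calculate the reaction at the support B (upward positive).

Remove the prop at B; the released (primary) structure is a cantilever built in at A.
Free-end deflection of the primary structure under the applied loading (downward +):
  point load 128.5 at a = 1: Pa²(3L − a)/(6EI) = 299.8/EI
Flexibility coefficient — unit upward force at B: δ_{BB} = L³/(3EI) = 41.67/EI.
Compatibility at B: δ_0 − R_B·δ_{BB} = 0, so R_B = 299.8/41.67 = 7.196 kN.

R_B = 7.196 kN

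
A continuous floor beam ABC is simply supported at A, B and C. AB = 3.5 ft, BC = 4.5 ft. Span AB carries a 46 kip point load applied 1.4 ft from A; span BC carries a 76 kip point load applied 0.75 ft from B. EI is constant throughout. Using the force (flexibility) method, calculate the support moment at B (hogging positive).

M_B = 36.33 kip·ft

Take M_B as the redundant. Released structure: two simple spans AB and BC with a hinge at B.
Discontinuity in slope at B on the released structure — sum the simple-span end rotations:
  span AB: point load 46 at a = 1.4: Pab(L + a)/(6LEI) = 31.56/EI
  span BC: point load 76 at a = 0.75: Pab(L + b)/(6LEI) = 65.31/EI
  relative rotation θ_0 = (31.56 + 65.31)/EI = 96.87/EI
A unit hogging moment at B produces rotation L₁/(3EI) + L₂/(3EI) = 2.667/EI.
Compatibility: M_B·(L₁+L₂)/(3EI) = θ_0, giving M_B = 36.33 kip·ft (hogging).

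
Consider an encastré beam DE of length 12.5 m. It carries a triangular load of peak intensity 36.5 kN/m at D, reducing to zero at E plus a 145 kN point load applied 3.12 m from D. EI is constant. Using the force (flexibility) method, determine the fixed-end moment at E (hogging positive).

M_E = 274.8 kN·m

Release both end moments; the primary structure is a simply-supported span DE with redundants M_D and M_E.
On the primary (simply-supported) span, the end slopes from the loading are:
  at D: triangular load, peak 36.5: w₀L³/(45EI) = 1584/EI
  at E: triangular load, peak 36.5: 7w₀L³/(360EI) = 1386/EI
  at D: point load 145 at a = 3.12: Pab(L + b)/(6LEI) = 1238/EI
  at E: point load 145 at a = 3.12: Pab(L + a)/(6LEI) = 883.8/EI
  θ_D0 = 2822/EI,  θ_E0 = 2270/EI
Flexibility coefficients: a unit moment at one end gives L/(3EI) there and L/(6EI) at the far end, so f₁₁ = f₂₂ = 4.167/EI and f₁₂ = f₂₁ = 2.083/EI.
Compatibility — zero rotation at each built-in end:
  4.167 M_D + 2.083 M_E = 2822
  2.083 M_D + 4.167 M_E = 2270
Solving the pair gives M_D = 539.9 kN·m and M_E = 274.8 kN·m (hogging).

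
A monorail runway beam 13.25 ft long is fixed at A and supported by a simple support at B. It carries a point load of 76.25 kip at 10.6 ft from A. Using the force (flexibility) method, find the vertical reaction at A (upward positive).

R_A = 22.57 kip

Take the reaction at B as the redundant and release it; the primary structure is a cantilever fixed at A.
Downward deflection at the released point B due to the loads:
  point load 76.25 at a = 10.6: Pa²(3L − a)/(6EI) = 41624/EI
Flexibility coefficient — unit upward force at B: δ_{BB} = L³/(3EI) = 775.4/EI.
The prop prevents deflection at B: R_B = δ_0/δ_{BB} = 41624/775.4 = 53.68 kip.
Vertical equilibrium: R_A = ΣP − R_B = 76.25 − 53.68 = 22.57 kip.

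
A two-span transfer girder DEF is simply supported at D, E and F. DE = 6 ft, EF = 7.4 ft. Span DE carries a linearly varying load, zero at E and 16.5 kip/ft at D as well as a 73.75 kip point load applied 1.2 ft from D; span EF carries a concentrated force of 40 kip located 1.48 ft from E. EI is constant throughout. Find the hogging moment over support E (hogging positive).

Take M_E as the redundant. Released structure: two simple spans DE and EF with a hinge at E.
End slopes at the hinge E, treating each span as simply supported:
  span DE: triangular load, peak 16.5: 7w₀L³/(360EI) = 69.3/EI
  span DE: point load 73.75 at a = 1.2: Pab(L + a)/(6LEI) = 84.96/EI
  span EF: point load 40 at a = 1.48: Pab(L + b)/(6LEI) = 105.1/EI
  relative rotation θ_0 = (154.3 + 105.1)/EI = 259.4/EI
A unit hogging moment at E produces rotation L₁/(3EI) + L₂/(3EI) = 4.467/EI.
Compatibility: M_E·(L₁+L₂)/(3EI) = θ_0, giving M_E = 58.07 kip·ft (hogging).

M_E = 58.07 kip·ft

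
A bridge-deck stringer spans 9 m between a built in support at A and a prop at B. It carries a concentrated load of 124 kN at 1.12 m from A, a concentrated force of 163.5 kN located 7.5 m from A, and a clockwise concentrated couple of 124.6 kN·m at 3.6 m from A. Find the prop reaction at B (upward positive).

Remove the prop at B; the released (primary) structure is a cantilever built in at A.
Primary-structure tip deflection at B by superposition:
  point load 124 at a = 1.12: Pa²(3L − a)/(6EI) = 670.9/EI
  point load 163.5 at a = 7.5: Pa²(3L − a)/(6EI) = 29890/EI
  clockwise couple 124.6 at a = 3.6: M₀a(2L − a)/(2EI) = 3230/EI
  δ_0 = 33790/EI
Flexibility coefficient — unit upward force at B: δ_{BB} = L³/(3EI) = 243/EI.
Compatibility at B: δ_0 − R_B·δ_{BB} = 0, so R_B = 33790/243 = 139.1 kN.

R_B = 139.1 kN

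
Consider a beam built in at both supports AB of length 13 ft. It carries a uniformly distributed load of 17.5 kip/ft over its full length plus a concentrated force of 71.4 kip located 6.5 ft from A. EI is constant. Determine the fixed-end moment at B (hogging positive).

Take the two fixed-end moments M_A, M_B as redundants; the released structure is the simple span AB.
End rotations of the released simple span under the applied load (×1/EI):
  at A: UDL 17.5: wL³/(24EI) = 1602/EI
  at B: UDL 17.5: wL³/(24EI) = 1602/EI
  at A: point load 71.4 at a = 6.5: Pab(L + b)/(6LEI) = 754.2/EI
  at B: point load 71.4 at a = 6.5: Pab(L + a)/(6LEI) = 754.2/EI
  θ_A0 = 2356/EI,  θ_B0 = 2356/EI
Flexibility coefficients: a unit moment at one end gives L/(3EI) there and L/(6EI) at the far end, so f₁₁ = f₂₂ = 4.333/EI and f₁₂ = f₂₁ = 2.167/EI.
Compatibility — zero rotation at each built-in end:
  4.333 M_A + 2.167 M_B = 2356
  2.167 M_A + 4.333 M_B = 2356
Solving the pair gives M_A = 362.5 kip·ft and M_B = 362.5 kip·ft (hogging).

M_B = 362.5 kip·ft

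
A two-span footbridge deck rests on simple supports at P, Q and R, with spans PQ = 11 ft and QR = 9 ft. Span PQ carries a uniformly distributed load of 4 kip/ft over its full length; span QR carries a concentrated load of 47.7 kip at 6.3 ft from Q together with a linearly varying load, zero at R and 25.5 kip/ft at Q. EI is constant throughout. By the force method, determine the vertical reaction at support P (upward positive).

Take M_Q as the redundant. Released structure: two simple spans PQ and QR with a hinge at Q.
Rotations at Q on the released spans (each span's end-slope, ×1/EI):
  span PQ: UDL 4: wL³/(24EI) = 221.8/EI
  span QR: point load 47.7 at a = 6.3: Pab(L + b)/(6LEI) = 175.8/EI
  span QR: triangular load, peak 25.5: w₀L³/(45EI) = 413.1/EI
  relative rotation θ_0 = (221.8 + 588.9)/EI = 810.7/EI
A unit hogging moment at Q produces rotation L₁/(3EI) + L₂/(3EI) = 6.667/EI.
Compatibility: M_Q·(L₁+L₂)/(3EI) = θ_0, giving M_Q = 121.6 kip·ft (hogging).
Span PQ, ΣM about P with M_Q applied at Q: R_Q^{PQ}·11 = 242 + 121.6, so R_Q^{PQ} = 33.06 kip and R_P = 44 − 33.06 = 10.94 kip.

R_P = 10.94 kip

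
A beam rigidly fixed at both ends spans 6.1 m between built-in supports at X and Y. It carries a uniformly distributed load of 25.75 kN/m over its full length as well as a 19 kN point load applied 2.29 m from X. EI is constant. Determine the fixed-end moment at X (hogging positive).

M_X = 96.82 kN·m

Release both end moments; the primary structure is a simply-supported span XY with redundants M_X and M_Y.
Simple-span end rotations at X and Y under the given loads:
  at X: UDL 25.75: wL³/(24EI) = 243.5/EI
  at Y: UDL 25.75: wL³/(24EI) = 243.5/EI
  at X: point load 19 at a = 2.29: Pab(L + b)/(6LEI) = 44.89/EI
  at Y: point load 19 at a = 2.29: Pab(L + a)/(6LEI) = 38/EI
  θ_X0 = 288.4/EI,  θ_Y0 = 281.5/EI
Flexibility coefficients: a unit moment at one end gives L/(3EI) there and L/(6EI) at the far end, so f₁₁ = f₂₂ = 2.033/EI and f₁₂ = f₂₁ = 1.017/EI.
Compatibility — zero rotation at each built-in end:
  2.033 M_X + 1.017 M_Y = 288.4
  1.017 M_X + 2.033 M_Y = 281.5
Solving the pair gives M_X = 96.82 kN·m and M_Y = 90.05 kN·m (hogging).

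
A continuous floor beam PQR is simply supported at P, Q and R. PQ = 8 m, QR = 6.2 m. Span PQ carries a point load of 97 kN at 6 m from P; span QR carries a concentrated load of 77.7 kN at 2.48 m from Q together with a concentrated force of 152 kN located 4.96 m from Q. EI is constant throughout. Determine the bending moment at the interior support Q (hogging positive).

Insert a hinge at Q; M_Q is the redundant, and each span becomes simply supported.
End slopes at the hinge Q, treating each span as simply supported:
  span PQ: point load 97 at a = 6: Pab(L + a)/(6LEI) = 339.5/EI
  span QR: point load 77.7 at a = 2.48: Pab(L + b)/(6LEI) = 191.2/EI
  span QR: point load 152 at a = 4.96: Pab(L + b)/(6LEI) = 187/EI
  relative rotation θ_0 = (339.5 + 378.1)/EI = 717.6/EI
A unit hogging moment at Q produces rotation L₁/(3EI) + L₂/(3EI) = 4.733/EI.
Slope continuity at Q: θ_0 = M_Q·4.733/EI, so M_Q = 717.6/4.733 = 151.6 kN·m (hogging).

M_Q = 151.6 kN·m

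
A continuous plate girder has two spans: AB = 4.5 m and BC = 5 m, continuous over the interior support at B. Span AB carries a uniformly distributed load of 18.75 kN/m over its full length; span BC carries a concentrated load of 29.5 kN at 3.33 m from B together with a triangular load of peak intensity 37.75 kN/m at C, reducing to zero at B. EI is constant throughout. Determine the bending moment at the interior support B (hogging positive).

M_B = 62.97 kN·m

Release continuity at B by inserting a hinge; the redundant is the internal moment M_B. The primary structure is two simply-supported spans AB and BC.
Discontinuity in slope at B on the released structure — sum the simple-span end rotations:
  span AB: UDL 18.75: wL³/(24EI) = 71.19/EI
  span BC: point load 29.5 at a = 3.33: Pab(L + b)/(6LEI) = 36.47/EI
  span BC: triangular load, peak 37.75: 7w₀L³/(360EI) = 91.75/EI
  relative rotation θ_0 = (71.19 + 128.2)/EI = 199.4/EI
A unit hogging moment at B produces rotation L₁/(3EI) + L₂/(3EI) = 3.167/EI.
Slope continuity at B: θ_0 = M_B·3.167/EI, so M_B = 199.4/3.167 = 62.97 kN·m (hogging).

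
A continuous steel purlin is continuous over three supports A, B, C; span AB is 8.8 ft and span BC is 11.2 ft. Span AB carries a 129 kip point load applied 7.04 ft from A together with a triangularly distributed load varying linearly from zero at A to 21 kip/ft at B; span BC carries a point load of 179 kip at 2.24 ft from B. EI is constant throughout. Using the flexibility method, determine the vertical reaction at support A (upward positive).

R_A = 24.63 kip

Insert a hinge at B; M_B is the redundant, and each span becomes simply supported.
Rotations at B on the released spans (each span's end-slope, ×1/EI):
  span AB: point load 129 at a = 7.04: Pab(L + a)/(6LEI) = 479.5/EI
  span AB: triangular load, peak 21: w₀L³/(45EI) = 318/EI
  span BC: point load 179 at a = 2.24: Pab(L + b)/(6LEI) = 1078/EI
  relative rotation θ_0 = (797.5 + 1078)/EI = 1875/EI
A unit hogging moment at B produces rotation L₁/(3EI) + L₂/(3EI) = 6.667/EI.
Compatibility: M_B·(L₁+L₂)/(3EI) = θ_0, giving M_B = 281.3 kip·ft (hogging).
Span AB, ΣM about A with M_B applied at B: R_B^{AB}·8.8 = 1450 + 281.3, so R_B^{AB} = 196.8 kip and R_A = 221.4 − 196.8 = 24.63 kip.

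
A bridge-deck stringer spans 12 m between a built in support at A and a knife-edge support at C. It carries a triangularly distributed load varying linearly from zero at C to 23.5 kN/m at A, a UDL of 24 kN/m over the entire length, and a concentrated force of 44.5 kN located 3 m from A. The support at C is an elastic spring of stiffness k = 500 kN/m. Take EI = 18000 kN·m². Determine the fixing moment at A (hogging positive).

M_A = 844.1 kN·m

Release the roller at C. Primary structure: cantilever fixed at A.
Deflection at C on the released cantilever, summing each load's contribution:
  triangular load, peak 23.5 at the fixed end: w₀L⁴/(30EI) = 16243/EI
  UDL 24: wL⁴/(8EI) = 62208/EI
  point load 44.5 at a = 3: Pa²(3L − a)/(6EI) = 2203/EI
  δ_0 = 80654/EI
Flexibility coefficient — unit upward force at C: δ_{CC} = L³/(3EI) = 576/EI.
With EI = 18000 kN·m²: δ_0 = 4.4808 m and δ_{CC} = 0.032 m/kN.
Compatibility — the spring shortens by R_C/k under the reaction it provides: δ_0 − R_C·δ_{CC} = R_C/k. With 1/k = 0.002 m/kN, R_C = δ_0 / (δ_{CC} + 1/k) = 4.4808 / (0.032 + 0.002) = 131.8 kN.
Moment equilibrium about A: M_A = Σ(load moments about A) − R_C·L = 2426 − 131.8×12 = 844.1 kN·m.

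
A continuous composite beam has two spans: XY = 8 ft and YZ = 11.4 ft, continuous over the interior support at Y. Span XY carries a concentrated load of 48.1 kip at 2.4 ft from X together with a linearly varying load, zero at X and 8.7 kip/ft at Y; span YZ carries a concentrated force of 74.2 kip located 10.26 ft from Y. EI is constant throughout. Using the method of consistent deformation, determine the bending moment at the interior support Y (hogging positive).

Take M_Y as the redundant. Released structure: two simple spans XY and YZ with a hinge at Y.
End slopes at the hinge Y, treating each span as simply supported:
  span XY: point load 48.1 at a = 2.4: Pab(L + a)/(6LEI) = 140.1/EI
  span XY: triangular load, peak 8.7: w₀L³/(45EI) = 98.99/EI
  span YZ: point load 74.2 at a = 10.26: Pab(L + b)/(6LEI) = 159.1/EI
  relative rotation θ_0 = (239.1 + 159.1)/EI = 398.2/EI
A unit hogging moment at Y produces rotation L₁/(3EI) + L₂/(3EI) = 6.467/EI.
Slope continuity at Y: θ_0 = M_Y·6.467/EI, so M_Y = 398.2/6.467 = 61.57 kip·ft (hogging).

M_Y = 61.57 kip·ft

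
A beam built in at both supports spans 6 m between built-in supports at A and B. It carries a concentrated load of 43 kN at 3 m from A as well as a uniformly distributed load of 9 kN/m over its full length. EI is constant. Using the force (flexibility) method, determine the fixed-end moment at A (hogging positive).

Take the two fixed-end moments M_A, M_B as redundants; the released structure is the simple span AB.
End rotations of the released simple span under the applied load (×1/EI):
  at A: point load 43 at a = 3: Pab(L + b)/(6LEI) = 96.75/EI
  at B: point load 43 at a = 3: Pab(L + a)/(6LEI) = 96.75/EI
  at A: UDL 9: wL³/(24EI) = 81/EI
  at B: UDL 9: wL³/(24EI) = 81/EI
  θ_A0 = 177.8/EI,  θ_B0 = 177.8/EI
Flexibility coefficients: a unit moment at one end gives L/(3EI) there and L/(6EI) at the far end, so f₁₁ = f₂₂ = 2/EI and f₁₂ = f₂₁ = 1/EI.
Compatibility — zero rotation at each built-in end:
  2 M_A + 1 M_B = 177.8
  1 M_A + 2 M_B = 177.8
Solving the pair gives M_A = 59.25 kN·m and M_B = 59.25 kN·m (hogging).

M_A = 59.25 kN·m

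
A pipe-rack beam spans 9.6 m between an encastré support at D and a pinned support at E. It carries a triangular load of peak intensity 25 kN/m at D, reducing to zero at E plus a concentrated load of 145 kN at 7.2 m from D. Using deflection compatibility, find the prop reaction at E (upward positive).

R_E = 115.8 kN

Release the roller at E. Primary structure: cantilever fixed at D.
Primary-structure tip deflection at E by superposition:
  triangular load, peak 25 at the fixed end: w₀L⁴/(30EI) = 7078/EI
  point load 145 at a = 7.2: Pa²(3L − a)/(6EI) = 27060/EI
  δ_0 = 34138/EI
Tip deflection under a unit load at E: L³/(3EI) = 294.9/EI.
Compatibility at E: δ_0 − R_E·δ_{EE} = 0, so R_E = 34138/294.9 = 115.8 kN.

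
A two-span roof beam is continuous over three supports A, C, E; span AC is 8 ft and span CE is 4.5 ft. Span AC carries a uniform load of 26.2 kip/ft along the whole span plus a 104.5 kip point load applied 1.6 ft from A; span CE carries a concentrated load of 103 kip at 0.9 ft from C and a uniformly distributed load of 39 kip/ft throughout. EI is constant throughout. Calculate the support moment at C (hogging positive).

Take M_C as the redundant. Released structure: two simple spans AC and CE with a hinge at C.
Discontinuity in slope at C on the released structure — sum the simple-span end rotations:
  span AC: UDL 26.2: wL³/(24EI) = 558.9/EI
  span AC: point load 104.5 at a = 1.6: Pab(L + a)/(6LEI) = 214/EI
  span CE: point load 103 at a = 0.9: Pab(L + b)/(6LEI) = 100.1/EI
  span CE: UDL 39: wL³/(24EI) = 148.1/EI
  relative rotation θ_0 = (772.9 + 248.2)/EI = 1021/EI
A unit hogging moment at C produces rotation L₁/(3EI) + L₂/(3EI) = 4.167/EI.
Compatibility: M_C·(L₁+L₂)/(3EI) = θ_0, giving M_C = 245.1 kip·ft (hogging).

M_C = 245.1 kip·ft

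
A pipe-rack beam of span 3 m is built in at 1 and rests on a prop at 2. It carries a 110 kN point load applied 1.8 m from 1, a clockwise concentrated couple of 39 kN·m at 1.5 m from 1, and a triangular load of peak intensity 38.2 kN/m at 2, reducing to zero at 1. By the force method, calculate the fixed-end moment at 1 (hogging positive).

M_1 = 70.62 kN·m

Release the roller at 2. Primary structure: cantilever fixed at 1.
Free-end deflection of the primary structure under the applied loading (downward +):
  point load 110 at a = 1.8: Pa²(3L − a)/(6EI) = 427.7/EI
  clockwise couple 39 at a = 1.5: M₀a(2L − a)/(2EI) = 131.6/EI
  triangular load, peak 38.2 at the free end: 11w₀L⁴/(120EI) = 283.6/EI
  δ_0 = 842.9/EI
Tip deflection under a unit load at 2: L³/(3EI) = 9/EI.
Compatibility at 2: δ_0 − R_2·δ_{22} = 0, so R_2 = 842.9/9 = 93.66 kN.
Moment equilibrium about 1: M_1 = Σ(load moments about 1) − R_2·L = 351.6 − 93.66×3 = 70.62 kN·m.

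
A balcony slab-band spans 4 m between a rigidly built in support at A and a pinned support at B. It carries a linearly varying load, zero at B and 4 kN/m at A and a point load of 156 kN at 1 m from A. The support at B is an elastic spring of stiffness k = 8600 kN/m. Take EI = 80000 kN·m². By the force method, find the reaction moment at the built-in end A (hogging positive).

Take the reaction at B as the redundant and release it; the primary structure is a cantilever fixed at A.
Primary-structure tip deflection at B by superposition:
  triangular load, peak 4 at the fixed end: w₀L⁴/(30EI) = 34.13/EI
  point load 156 at a = 1: Pa²(3L − a)/(6EI) = 286/EI
  δ_0 = 320.1/EI
Flexibility coefficient — unit upward force at B: δ_{BB} = L³/(3EI) = 21.33/EI.
With EI = 80000 kN·m²: δ_0 = 0.004002 m and δ_{BB} = 0.000267 m/kN.
Compatibility — the spring shortens by R_B/k under the reaction it provides: δ_0 − R_B·δ_{BB} = R_B/k. With 1/k = 0.000116 m/kN, R_B = δ_0 / (δ_{BB} + 1/k) = 0.004002 / (0.000267 + 0.000116) = 10.45 kN.
Moment equilibrium about A: M_A = Σ(load moments about A) − R_B·L = 166.7 − 10.45×4 = 124.9 kN·m.

M_A = 124.9 kN·m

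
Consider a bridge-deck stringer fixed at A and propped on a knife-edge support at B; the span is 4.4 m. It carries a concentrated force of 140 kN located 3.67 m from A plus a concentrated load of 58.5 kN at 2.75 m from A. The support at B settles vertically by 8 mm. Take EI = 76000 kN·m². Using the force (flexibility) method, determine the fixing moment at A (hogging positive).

Release the roller at B. Primary structure: cantilever fixed at A.
Downward deflection at the released point B due to the loads:
  point load 140 at a = 3.67: Pa²(3L − a)/(6EI) = 2995/EI
  point load 58.5 at a = 2.75: Pa²(3L − a)/(6EI) = 770.5/EI
  δ_0 = 3766/EI
Tip deflection under a unit load at B: L³/(3EI) = 28.39/EI.
With EI = 76000 kN·m²: δ_0 = 0.049547 m and δ_{BB} = 0.000374 m/kN.
Compatibility — the beam at B must follow the support down by 0.008 m: δ_0 − R_B·δ_{BB} = 0.008, so R_B = (0.049547 − 0.008)/0.000374 = 111.2 kN.
Moment equilibrium about A: M_A = Σ(load moments about A) − R_B·L = 674.7 − 111.2×4.4 = 185.4 kN·m.

M_A = 185.4 kN·m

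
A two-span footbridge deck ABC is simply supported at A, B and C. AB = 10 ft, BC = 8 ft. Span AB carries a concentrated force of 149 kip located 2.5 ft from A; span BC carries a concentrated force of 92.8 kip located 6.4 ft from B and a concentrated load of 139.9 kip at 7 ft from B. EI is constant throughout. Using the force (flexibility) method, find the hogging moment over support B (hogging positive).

M_B = 159.3 kip·ft

Insert a hinge at B; M_B is the redundant, and each span becomes simply supported.
End slopes at the hinge B, treating each span as simply supported:
  span AB: point load 149 at a = 2.5: Pab(L + a)/(6LEI) = 582/EI
  span BC: point load 92.8 at a = 6.4: Pab(L + b)/(6LEI) = 190.1/EI
  span BC: point load 139.9 at a = 7: Pab(L + b)/(6LEI) = 183.6/EI
  relative rotation θ_0 = (582 + 373.7)/EI = 955.7/EI
A unit hogging moment at B produces rotation L₁/(3EI) + L₂/(3EI) = 6/EI.
Slope continuity at B: θ_0 = M_B·6/EI, so M_B = 955.7/6 = 159.3 kip·ft (hogging).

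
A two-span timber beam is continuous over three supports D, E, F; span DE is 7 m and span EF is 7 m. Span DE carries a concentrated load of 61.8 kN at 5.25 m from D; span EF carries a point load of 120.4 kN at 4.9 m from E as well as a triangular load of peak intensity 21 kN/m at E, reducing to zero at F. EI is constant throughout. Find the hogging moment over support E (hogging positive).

M_E = 127.3 kN·m

Take M_E as the redundant. Released structure: two simple spans DE and EF with a hinge at E.
Discontinuity in slope at E on the released structure — sum the simple-span end rotations:
  span DE: point load 61.8 at a = 5.25: Pab(L + a)/(6LEI) = 165.6/EI
  span EF: point load 120.4 at a = 4.9: Pab(L + b)/(6LEI) = 268.4/EI
  span EF: triangular load, peak 21: w₀L³/(45EI) = 160.1/EI
  relative rotation θ_0 = (165.6 + 428.5)/EI = 594.1/EI
A unit hogging moment at E produces rotation L₁/(3EI) + L₂/(3EI) = 4.667/EI.
Slope continuity at E: θ_0 = M_E·4.667/EI, so M_E = 594.1/4.667 = 127.3 kN·m (hogging).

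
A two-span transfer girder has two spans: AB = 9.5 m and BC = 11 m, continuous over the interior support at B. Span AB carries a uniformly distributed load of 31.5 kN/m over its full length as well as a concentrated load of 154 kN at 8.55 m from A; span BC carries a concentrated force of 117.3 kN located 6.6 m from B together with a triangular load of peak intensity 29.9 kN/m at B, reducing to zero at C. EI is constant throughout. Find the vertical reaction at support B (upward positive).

Release continuity at B by inserting a hinge; the redundant is the internal moment M_B. The primary structure is two simply-supported spans AB and BC.
Discontinuity in slope at B on the released structure — sum the simple-span end rotations:
  span AB: UDL 31.5: wL³/(24EI) = 1125/EI
  span AB: point load 154 at a = 8.55: Pab(L + a)/(6LEI) = 396.1/EI
  span BC: point load 117.3 at a = 6.6: Pab(L + b)/(6LEI) = 794.8/EI
  span BC: triangular load, peak 29.9: w₀L³/(45EI) = 884.4/EI
  relative rotation θ_0 = (1521 + 1679)/EI = 3201/EI
A unit hogging moment at B produces rotation L₁/(3EI) + L₂/(3EI) = 6.833/EI.
Slope continuity at B: θ_0 = M_B·6.833/EI, so M_B = 3201/6.833 = 468.4 kN·m (hogging).
Span AB, ΣM about A with M_B applied at B: R_B^{AB}·9.5 = 2738 + 468.4, so R_B^{AB} = 337.5 kN and R_A = 453.2 − 337.5 = 115.7 kN.
Span BC, ΣM about C: R_B^{BC}·11 = 1722 + 468.4, so R_B^{BC} = 199.1 kN and R_C = 281.8 − 199.1 = 82.62 kN.
R_B = 337.5 + 199.1 = 536.7 kN.

R_B = 536.7 kN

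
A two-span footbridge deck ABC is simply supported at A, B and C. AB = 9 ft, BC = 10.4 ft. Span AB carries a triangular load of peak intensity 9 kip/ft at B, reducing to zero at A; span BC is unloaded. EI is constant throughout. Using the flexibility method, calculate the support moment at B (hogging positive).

M_B = 22.55 kip·ft

Insert a hinge at B; M_B is the redundant, and each span becomes simply supported.
Rotations at B on the released spans (each span's end-slope, ×1/EI):
  span AB: triangular load, peak 9: w₀L³/(45EI) = 145.8/EI
  relative rotation θ_0 = (145.8 + 0)/EI = 145.8/EI
A unit hogging moment at B produces rotation L₁/(3EI) + L₂/(3EI) = 6.467/EI.
Compatibility: M_B·(L₁+L₂)/(3EI) = θ_0, giving M_B = 22.55 kip·ft (hogging).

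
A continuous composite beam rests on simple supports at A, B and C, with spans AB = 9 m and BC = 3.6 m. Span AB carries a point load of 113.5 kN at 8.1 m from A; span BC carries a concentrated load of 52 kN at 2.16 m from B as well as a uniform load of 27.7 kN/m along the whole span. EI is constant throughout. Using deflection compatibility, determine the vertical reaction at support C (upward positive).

R_C = 57.67 kN

Release continuity at B by inserting a hinge; the redundant is the internal moment M_B. The primary structure is two simply-supported spans AB and BC.
End slopes at the hinge B, treating each span as simply supported:
  span AB: point load 113.5 at a = 8.1: Pab(L + a)/(6LEI) = 262/EI
  span BC: point load 52 at a = 2.16: Pab(L + b)/(6LEI) = 37.74/EI
  span BC: UDL 27.7: wL³/(24EI) = 53.85/EI
  relative rotation θ_0 = (262 + 91.59)/EI = 353.6/EI
A unit hogging moment at B produces rotation L₁/(3EI) + L₂/(3EI) = 4.2/EI.
Compatibility: M_B·(L₁+L₂)/(3EI) = θ_0, giving M_B = 84.19 kN·m (hogging).
Span BC, ΣM about C: R_B^{BC}·3.6 = 254.4 + 84.19, so R_B^{BC} = 94.05 kN and R_C = 151.7 − 94.05 = 57.67 kN.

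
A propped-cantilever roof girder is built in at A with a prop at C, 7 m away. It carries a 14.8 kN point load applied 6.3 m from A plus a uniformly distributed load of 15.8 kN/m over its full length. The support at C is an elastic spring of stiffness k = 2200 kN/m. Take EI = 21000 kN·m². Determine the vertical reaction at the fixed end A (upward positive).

R_A = 75.5 kN

Remove the prop at C; the released (primary) structure is a cantilever built in at A.
Free-end deflection of the primary structure under the applied loading (downward +):
  point load 14.8 at a = 6.3: Pa²(3L − a)/(6EI) = 1439/EI
  UDL 15.8: wL⁴/(8EI) = 4742/EI
  δ_0 = 6181/EI
Tip deflection under a unit load at C: L³/(3EI) = 114.3/EI.
With EI = 21000 kN·m²: δ_0 = 0.29434 m and δ_{CC} = 0.005444 m/kN.
Compatibility — the spring shortens by R_C/k under the reaction it provides: δ_0 − R_C·δ_{CC} = R_C/k. With 1/k = 0.000455 m/kN, R_C = δ_0 / (δ_{CC} + 1/k) = 0.29434 / (0.005444 + 0.000455) = 49.9 kN.
Vertical equilibrium: R_A = ΣP − R_C = 125.4 − 49.9 = 75.5 kN.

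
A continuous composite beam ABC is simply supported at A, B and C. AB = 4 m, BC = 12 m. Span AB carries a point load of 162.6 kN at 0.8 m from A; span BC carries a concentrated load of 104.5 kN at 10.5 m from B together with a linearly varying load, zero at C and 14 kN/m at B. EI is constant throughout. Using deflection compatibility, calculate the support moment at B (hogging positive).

Release continuity at B by inserting a hinge; the redundant is the internal moment M_B. The primary structure is two simply-supported spans AB and BC.
Rotations at B on the released spans (each span's end-slope, ×1/EI):
  span AB: point load 162.6 at a = 0.8: Pab(L + a)/(6LEI) = 83.25/EI
  span BC: point load 104.5 at a = 10.5: Pab(L + b)/(6LEI) = 308.6/EI
  span BC: triangular load, peak 14: w₀L³/(45EI) = 537.6/EI
  relative rotation θ_0 = (83.25 + 846.2)/EI = 929.5/EI
A unit hogging moment at B produces rotation L₁/(3EI) + L₂/(3EI) = 5.333/EI.
Slope continuity at B: θ_0 = M_B·5.333/EI, so M_B = 929.5/5.333 = 174.3 kN·m (hogging).

M_B = 174.3 kN·m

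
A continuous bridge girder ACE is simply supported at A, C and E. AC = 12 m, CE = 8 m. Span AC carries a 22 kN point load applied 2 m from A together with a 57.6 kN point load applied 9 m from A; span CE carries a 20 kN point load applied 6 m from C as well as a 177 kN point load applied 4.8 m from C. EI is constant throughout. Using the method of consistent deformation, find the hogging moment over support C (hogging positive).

M_C = 183.5 kN·m

Release continuity at C by inserting a hinge; the redundant is the internal moment M_C. The primary structure is two simply-supported spans AC and CE.
Rotations at C on the released spans (each span's end-slope, ×1/EI):
  span AC: point load 22 at a = 2: Pab(L + a)/(6LEI) = 85.56/EI
  span AC: point load 57.6 at a = 9: Pab(L + a)/(6LEI) = 453.6/EI
  span CE: point load 20 at a = 6: Pab(L + b)/(6LEI) = 50/EI
  span CE: point load 177 at a = 4.8: Pab(L + b)/(6LEI) = 634.4/EI
  relative rotation θ_0 = (539.2 + 684.4)/EI = 1224/EI
A unit hogging moment at C produces rotation L₁/(3EI) + L₂/(3EI) = 6.667/EI.
Slope continuity at C: θ_0 = M_C·6.667/EI, so M_C = 1224/6.667 = 183.5 kN·m (hogging).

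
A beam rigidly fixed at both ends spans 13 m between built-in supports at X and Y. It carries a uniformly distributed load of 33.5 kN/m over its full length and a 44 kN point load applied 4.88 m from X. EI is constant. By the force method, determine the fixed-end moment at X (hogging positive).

M_X = 555.6 kN·m

Release both end moments; the primary structure is a simply-supported span XY with redundants M_X and M_Y.
On the primary (simply-supported) span, the end slopes from the loading are:
  at X: UDL 33.5: wL³/(24EI) = 3067/EI
  at Y: UDL 33.5: wL³/(24EI) = 3067/EI
  at X: point load 44 at a = 4.88: Pab(L + b)/(6LEI) = 472.1/EI
  at Y: point load 44 at a = 4.88: Pab(L + a)/(6LEI) = 399.7/EI
  θ_X0 = 3539/EI,  θ_Y0 = 3466/EI
Flexibility coefficients: a unit moment at one end gives L/(3EI) there and L/(6EI) at the far end, so f₁₁ = f₂₂ = 4.333/EI and f₁₂ = f₂₁ = 2.167/EI.
Compatibility — zero rotation at each built-in end:
  4.333 M_X + 2.167 M_Y = 3539
  2.167 M_X + 4.333 M_Y = 3466
Solving the pair gives M_X = 555.6 kN·m and M_Y = 522.1 kN·m (hogging).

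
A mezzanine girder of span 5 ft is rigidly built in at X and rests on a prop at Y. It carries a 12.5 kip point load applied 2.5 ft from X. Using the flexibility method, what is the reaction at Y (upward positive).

R_Y = 3.906 kip

Choose R_Y as the redundant. The primary structure is the cantilever fixed at X.
Deflection at Y on the released cantilever, summing each load's contribution:
  point load 12.5 at a = 2.5: Pa²(3L − a)/(6EI) = 162.8/EI
Flexibility coefficient — unit upward force at Y: δ_{YY} = L³/(3EI) = 41.67/EI.
The prop prevents deflection at Y: R_Y = δ_0/δ_{YY} = 162.8/41.67 = 3.906 kip.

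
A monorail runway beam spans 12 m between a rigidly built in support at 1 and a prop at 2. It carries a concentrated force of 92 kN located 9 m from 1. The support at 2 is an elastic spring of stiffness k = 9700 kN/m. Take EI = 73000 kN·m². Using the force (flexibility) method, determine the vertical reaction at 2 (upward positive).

R_2 = 57.47 kN

Release the roller at 2. Primary structure: cantilever fixed at 1.
Primary-structure tip deflection at 2 by superposition:
  point load 92 at a = 9: Pa²(3L − a)/(6EI) = 33534/EI
Flexibility coefficient — unit upward force at 2: δ_{22} = L³/(3EI) = 576/EI.
With EI = 73000 kN·m²: δ_0 = 0.45937 m and δ_{22} = 0.00789 m/kN.
Compatibility — the spring shortens by R_2/k under the reaction it provides: δ_0 − R_2·δ_{22} = R_2/k. With 1/k = 0.000103 m/kN, R_2 = δ_0 / (δ_{22} + 1/k) = 0.45937 / (0.00789 + 0.000103) = 57.47 kN.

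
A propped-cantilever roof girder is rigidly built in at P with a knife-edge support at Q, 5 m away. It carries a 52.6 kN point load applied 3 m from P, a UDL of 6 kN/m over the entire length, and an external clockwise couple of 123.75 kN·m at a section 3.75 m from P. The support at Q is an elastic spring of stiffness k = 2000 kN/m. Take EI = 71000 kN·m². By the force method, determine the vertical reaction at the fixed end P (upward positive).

R_P = 45.46 kN

Release the roller at Q. Primary structure: cantilever fixed at P.
Free-end deflection of the primary structure under the applied loading (downward +):
  point load 52.6 at a = 3: Pa²(3L − a)/(6EI) = 946.8/EI
  UDL 6: wL⁴/(8EI) = 468.8/EI
  clockwise couple 123.75 at a = 3.75: M₀a(2L − a)/(2EI) = 1450/EI
  δ_0 = 2866/EI
Flexibility coefficient — unit upward force at Q: δ_{QQ} = L³/(3EI) = 41.67/EI.
With EI = 71000 kN·m²: δ_0 = 0.040363 m and δ_{QQ} = 0.000587 m/kN.
Compatibility — the spring shortens by R_Q/k under the reaction it provides: δ_0 − R_Q·δ_{QQ} = R_Q/k. With 1/k = 0.0005 m/kN, R_Q = δ_0 / (δ_{QQ} + 1/k) = 0.040363 / (0.000587 + 0.0005) = 37.14 kN.
Vertical equilibrium: R_P = ΣP − R_Q = 82.6 − 37.14 = 45.46 kN.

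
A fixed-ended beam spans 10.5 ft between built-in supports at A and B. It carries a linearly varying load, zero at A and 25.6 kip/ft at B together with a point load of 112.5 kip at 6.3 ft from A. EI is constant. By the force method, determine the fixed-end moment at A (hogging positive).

M_A = 207.5 kip·ft

Release both end moments; the primary structure is a simply-supported span AB with redundants M_A and M_B.
Simple-span end rotations at A and B under the given loads:
  at A: triangular load, peak 25.6: 7w₀L³/(360EI) = 576.2/EI
  at B: triangular load, peak 25.6: w₀L³/(45EI) = 658.6/EI
  at A: point load 112.5 at a = 6.3: Pab(L + b)/(6LEI) = 694.6/EI
  at B: point load 112.5 at a = 6.3: Pab(L + a)/(6LEI) = 793.8/EI
  θ_A0 = 1271/EI,  θ_B0 = 1452/EI
Flexibility coefficients: a unit moment at one end gives L/(3EI) there and L/(6EI) at the far end, so f₁₁ = f₂₂ = 3.5/EI and f₁₂ = f₂₁ = 1.75/EI.
Compatibility — zero rotation at each built-in end:
  3.5 M_A + 1.75 M_B = 1271
  1.75 M_A + 3.5 M_B = 1452
Solving the pair gives M_A = 207.5 kip·ft and M_B = 311.2 kip·ft (hogging).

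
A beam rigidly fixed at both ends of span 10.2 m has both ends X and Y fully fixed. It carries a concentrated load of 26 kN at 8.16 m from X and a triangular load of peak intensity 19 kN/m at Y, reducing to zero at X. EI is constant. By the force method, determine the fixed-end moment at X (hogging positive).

M_X = 74.38 kN·m

Take the two fixed-end moments M_X, M_Y as redundants; the released structure is the simple span XY.
Simple-span end rotations at X and Y under the given loads:
  at X: point load 26 at a = 8.16: Pab(L + b)/(6LEI) = 86.56/EI
  at Y: point load 26 at a = 8.16: Pab(L + a)/(6LEI) = 129.8/EI
  at X: triangular load, peak 19: 7w₀L³/(360EI) = 392.1/EI
  at Y: triangular load, peak 19: w₀L³/(45EI) = 448.1/EI
  θ_X0 = 478.6/EI,  θ_Y0 = 577.9/EI
Flexibility coefficients: a unit moment at one end gives L/(3EI) there and L/(6EI) at the far end, so f₁₁ = f₂₂ = 3.4/EI and f₁₂ = f₂₁ = 1.7/EI.
Compatibility — zero rotation at each built-in end:
  3.4 M_X + 1.7 M_Y = 478.6
  1.7 M_X + 3.4 M_Y = 577.9
Solving the pair gives M_X = 74.38 kN·m and M_Y = 132.8 kN·m (hogging).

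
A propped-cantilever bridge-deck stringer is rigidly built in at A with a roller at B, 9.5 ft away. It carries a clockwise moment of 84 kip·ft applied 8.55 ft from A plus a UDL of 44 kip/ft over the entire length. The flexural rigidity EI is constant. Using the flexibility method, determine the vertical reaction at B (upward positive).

R_B = 169.9 kip

Remove the prop at B; the released (primary) structure is a cantilever built in at A.
Primary-structure tip deflection at B by superposition:
  clockwise couple 84 at a = 8.55: M₀a(2L − a)/(2EI) = 3753/EI
  UDL 44: wL⁴/(8EI) = 44798/EI
  δ_0 = 48550/EI
Flexibility coefficient — unit upward force at B: δ_{BB} = L³/(3EI) = 285.8/EI.
Compatibility at B: δ_0 − R_B·δ_{BB} = 0, so R_B = 48550/285.8 = 169.9 kip.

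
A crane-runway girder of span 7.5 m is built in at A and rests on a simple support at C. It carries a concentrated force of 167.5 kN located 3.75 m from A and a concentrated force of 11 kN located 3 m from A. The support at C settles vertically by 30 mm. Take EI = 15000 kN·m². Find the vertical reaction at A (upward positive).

R_A = 127.1 kN

Remove the prop at C; the released (primary) structure is a cantilever built in at A.
Free-end deflection of the primary structure under the applied loading (downward +):
  point load 167.5 at a = 3.75: Pa²(3L − a)/(6EI) = 7361/EI
  point load 11 at a = 3: Pa²(3L − a)/(6EI) = 321.8/EI
  δ_0 = 7683/EI
Flexibility coefficient — unit upward force at C: δ_{CC} = L³/(3EI) = 140.6/EI.
With EI = 15000 kN·m²: δ_0 = 0.51217 m and δ_{CC} = 0.009375 m/kN.
Compatibility — the beam at C must follow the support down by 0.03 m: δ_0 − R_C·δ_{CC} = 0.03, so R_C = (0.51217 − 0.03)/0.009375 = 51.43 kN.
Vertical equilibrium: R_A = ΣP − R_C = 178.5 − 51.43 = 127.1 kN.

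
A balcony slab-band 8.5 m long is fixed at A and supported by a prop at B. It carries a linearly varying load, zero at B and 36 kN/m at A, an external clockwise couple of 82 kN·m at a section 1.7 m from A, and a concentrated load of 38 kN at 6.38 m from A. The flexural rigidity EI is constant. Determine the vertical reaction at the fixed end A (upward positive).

Release the roller at B. Primary structure: cantilever fixed at A.
Primary-structure tip deflection at B by superposition:
  triangular load, peak 36 at the fixed end: w₀L⁴/(30EI) = 6264/EI
  clockwise couple 82 at a = 1.7: M₀a(2L − a)/(2EI) = 1066/EI
  point load 38 at a = 6.38: Pa²(3L − a)/(6EI) = 4929/EI
  δ_0 = 12260/EI
Flexibility coefficient — unit upward force at B: δ_{BB} = L³/(3EI) = 204.7/EI.
The prop prevents deflection at B: R_B = δ_0/δ_{BB} = 12260/204.7 = 59.89 kN.
Vertical equilibrium: R_A = ΣP − R_B = 191 − 59.89 = 131.1 kN.

R_A = 131.1 kN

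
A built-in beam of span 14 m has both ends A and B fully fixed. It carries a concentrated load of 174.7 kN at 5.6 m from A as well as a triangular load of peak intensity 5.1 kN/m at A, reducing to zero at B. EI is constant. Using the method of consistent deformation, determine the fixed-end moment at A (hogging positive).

Take the two fixed-end moments M_A, M_B as redundants; the released structure is the simple span AB.
Simple-span end rotations at A and B under the given loads:
  at A: point load 174.7 at a = 5.6: Pab(L + b)/(6LEI) = 2191/EI
  at B: point load 174.7 at a = 5.6: Pab(L + a)/(6LEI) = 1918/EI
  at A: triangular load, peak 5.1: w₀L³/(45EI) = 311/EI
  at B: triangular load, peak 5.1: 7w₀L³/(360EI) = 272.1/EI
  θ_A0 = 2502/EI,  θ_B0 = 2190/EI
Flexibility coefficients: a unit moment at one end gives L/(3EI) there and L/(6EI) at the far end, so f₁₁ = f₂₂ = 4.667/EI and f₁₂ = f₂₁ = 2.333/EI.
Compatibility — zero rotation at each built-in end:
  4.667 M_A + 2.333 M_B = 2502
  2.333 M_A + 4.667 M_B = 2190
Solving the pair gives M_A = 402.2 kN·m and M_B = 268.1 kN·m (hogging).

M_A = 402.2 kN·m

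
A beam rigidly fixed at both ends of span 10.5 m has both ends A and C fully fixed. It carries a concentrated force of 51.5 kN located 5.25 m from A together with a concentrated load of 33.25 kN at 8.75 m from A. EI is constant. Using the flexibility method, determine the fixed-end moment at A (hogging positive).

M_A = 75.68 kN·m

Release both end moments; the primary structure is a simply-supported span AC with redundants M_A and M_C.
End rotations of the released simple span under the applied load (×1/EI):
  at A: point load 51.5 at a = 5.25: Pab(L + b)/(6LEI) = 354.9/EI
  at C: point load 51.5 at a = 5.25: Pab(L + a)/(6LEI) = 354.9/EI
  at A: point load 33.25 at a = 8.75: Pab(L + b)/(6LEI) = 99/EI
  at C: point load 33.25 at a = 8.75: Pab(L + a)/(6LEI) = 155.6/EI
  θ_A0 = 453.9/EI,  θ_C0 = 510.4/EI
Flexibility coefficients: a unit moment at one end gives L/(3EI) there and L/(6EI) at the far end, so f₁₁ = f₂₂ = 3.5/EI and f₁₂ = f₂₁ = 1.75/EI.
Compatibility — zero rotation at each built-in end:
  3.5 M_A + 1.75 M_C = 453.9
  1.75 M_A + 3.5 M_C = 510.4
Solving the pair gives M_A = 75.68 kN·m and M_C = 108 kN·m (hogging).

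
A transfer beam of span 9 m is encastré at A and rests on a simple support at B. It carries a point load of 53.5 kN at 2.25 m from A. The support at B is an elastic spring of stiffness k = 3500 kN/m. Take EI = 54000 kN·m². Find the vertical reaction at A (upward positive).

Take the reaction at B as the redundant and release it; the primary structure is a cantilever fixed at A.
Primary-structure tip deflection at B by superposition:
  point load 53.5 at a = 2.25: Pa²(3L − a)/(6EI) = 1117/EI
Tip deflection under a unit load at B: L³/(3EI) = 243/EI.
With EI = 54000 kN·m²: δ_0 = 0.020689 m and δ_{BB} = 0.0045 m/kN.
Compatibility — the spring shortens by R_B/k under the reaction it provides: δ_0 − R_B·δ_{BB} = R_B/k. With 1/k = 0.000286 m/kN, R_B = δ_0 / (δ_{BB} + 1/k) = 0.020689 / (0.0045 + 0.000286) = 4.323 kN.
Vertical equilibrium: R_A = ΣP − R_B = 53.5 − 4.323 = 49.18 kN.

R_A = 49.18 kN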